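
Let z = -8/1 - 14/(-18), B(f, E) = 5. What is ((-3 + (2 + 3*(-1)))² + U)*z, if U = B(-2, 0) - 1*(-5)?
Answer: -1690/9 ≈ -187.78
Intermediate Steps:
z = -65/9 (z = -8*1 - 14*(-1/18) = -8 + 7/9 = -65/9 ≈ -7.2222)
U = 10 (U = 5 - 1*(-5) = 5 + 5 = 10)
((-3 + (2 + 3*(-1)))² + U)*z = ((-3 + (2 + 3*(-1)))² + 10)*(-65/9) = ((-3 + (2 - 3))² + 10)*(-65/9) = ((-3 - 1)² + 10)*(-65/9) = ((-4)² + 10)*(-65/9) = (16 + 10)*(-65/9) = 26*(-65/9) = -1690/9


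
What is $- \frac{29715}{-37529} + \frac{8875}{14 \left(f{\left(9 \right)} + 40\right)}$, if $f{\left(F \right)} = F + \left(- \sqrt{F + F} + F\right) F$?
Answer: $\frac{24861555085}{4056659726} + \frac{239625 \sqrt{2}}{216188} \approx 7.6961$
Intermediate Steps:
$f{\left(F \right)} = F + F \left(F - \sqrt{2} \sqrt{F}\right)$ ($f{\left(F \right)} = F + \left(- \sqrt{2 F} + F\right) F = F + \left(- \sqrt{2} \sqrt{F} + F\right) F = F + \left(F - \sqrt{2} \sqrt{F}\right) F = F + F \left(F - \sqrt{2} \sqrt{F}\right)$)
$- \frac{29715}{-37529} + \frac{8875}{14 \left(f{\left(9 \right)} + 40\right)} = - \frac{29715}{-37529} + \frac{8875}{14 \left(\left(9 + 9^{2} - \sqrt{2} \cdot 9^{\frac{3}{2}}\right) + 40\right)} = \left(-29715\right) \left(- \frac{1}{37529}\right) + \frac{8875}{14 \left(\left(9 + 81 - \sqrt{2} \cdot 27\right) + 40\right)} = \frac{29715}{37529} + \frac{8875}{14 \left(\left(9 + 81 - 27 \sqrt{2}\right) + 40\right)} = \frac{29715}{37529} + \frac{8875}{14 \left(\left(90 - 27 \sqrt{2}\right) + 40\right)} = \frac{29715}{37529} + \frac{8875}{14 \left(130 - 27 \sqrt{2}\right)} = \frac{29715}{37529} + \frac{8875}{1820 - 378 \sqrt{2}}$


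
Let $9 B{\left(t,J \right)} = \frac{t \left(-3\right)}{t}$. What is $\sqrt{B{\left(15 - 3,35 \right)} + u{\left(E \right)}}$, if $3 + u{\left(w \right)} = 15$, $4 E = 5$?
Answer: $\frac{\sqrt{105}}{3} \approx 3.4156$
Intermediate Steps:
$E = \frac{5}{4}$ ($E = \frac{1}{4} \cdot 5 = \frac{5}{4} \approx 1.25$)
$u{\left(w \right)} = 12$ ($u{\left(w \right)} = -3 + 15 = 12$)
$B{\left(t,J \right)} = - \frac{1}{3}$ ($B{\left(t,J \right)} = \frac{t \left(-3\right) \frac{1}{t}}{9} = \frac{- 3 t \frac{1}{t}}{9} = \frac{1}{9} \left(-3\right) = - \frac{1}{3}$)
$\sqrt{B{\left(15 - 3,35 \right)} + u{\left(E \right)}} = \sqrt{- \frac{1}{3} + 12} = \sqrt{\frac{35}{3}} = \frac{\sqrt{105}}{3}$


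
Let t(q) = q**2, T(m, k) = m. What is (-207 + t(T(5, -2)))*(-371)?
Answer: 67522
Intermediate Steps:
(-207 + t(T(5, -2)))*(-371) = (-207 + 5**2)*(-371) = (-207 + 25)*(-371) = -182*(-371) = 67522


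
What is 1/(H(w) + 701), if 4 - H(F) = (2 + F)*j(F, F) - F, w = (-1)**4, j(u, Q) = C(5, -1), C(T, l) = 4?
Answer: 1/694 ≈ 0.0014409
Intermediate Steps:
j(u, Q) = 4
w = 1
H(F) = -4 - 3*F (H(F) = 4 - ((2 + F)*4 - F) = 4 - ((8 + 4*F) - F) = 4 - (8 + 3*F) = 4 + (-8 - 3*F) = -4 - 3*F)
1/(H(w) + 701) = 1/((-4 - 3*1) + 701) = 1/((-4 - 3) + 701) = 1/(-7 + 701) = 1/694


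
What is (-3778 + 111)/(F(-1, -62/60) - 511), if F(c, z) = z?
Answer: 110010/15361 ≈ 7.1616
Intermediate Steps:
(-3778 + 111)/(F(-1, -62/60) - 511) = (-3778 + 111)/(-62/60 - 511) = -3667/(-62*1/60 - 511) = -3667/(-31/30 - 511) = -3667/(-15361/30) = -3667*(-30/15361) = 110010/15361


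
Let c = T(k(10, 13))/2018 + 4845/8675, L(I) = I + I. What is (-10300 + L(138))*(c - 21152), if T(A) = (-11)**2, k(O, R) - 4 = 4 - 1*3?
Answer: 371167928133996/1750615 ≈ 2.1202e+8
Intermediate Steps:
k(O, R) = 5 (k(O, R) = 4 + (4 - 1*3) = 4 + (4 - 3) = 4 + 1 = 5)
L(I) = 2*I
T(A) = 121
c = 2165377/3501230 (c = 121/2018 + 4845/8675 = 121*(1/2018) + 4845*(1/8675) = 121/2018 + 969/1735 = 2165377/3501230 ≈ 0.61846)
(-10300 + L(138))*(c - 21152) = (-10300 + 2*138)*(2165377/3501230 - 21152) = (-10300 + 276)*(-74055851583/3501230) = -10024*(-74055851583/3501230) = 371167928133996/1750615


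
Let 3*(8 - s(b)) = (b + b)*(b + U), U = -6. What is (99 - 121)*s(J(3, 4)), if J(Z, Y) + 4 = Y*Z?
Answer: 176/3 ≈ 58.667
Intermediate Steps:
J(Z, Y) = -4 + Y*Z
s(b) = 8 - 2*b*(-6 + b)/3 (s(b) = 8 - (b + b)*(b - 6)/3 = 8 - 2*b*(-6 + b)/3)
(99 - 121)*s(J(3, 4)) = (99 - 121)*(8 + 4*(-4 + 4*3) - 2*(-4 + 4*3)²/3) = -22*(8 + 4*(-4 + 12) - 2*(-4 + 12)²/3) = -22*(8 + 4*8 - ⅔*8²) = -22*(8 + 32 - ⅔*64) = -22*(8 + 32 - 128/3) = -22*(-8/3) = 176/3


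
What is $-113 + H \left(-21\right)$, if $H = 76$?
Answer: $-1709$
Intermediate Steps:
$-113 + H \left(-21\right) = -113 + 76 \left(-21\right) = -113 - 1596 = -1709$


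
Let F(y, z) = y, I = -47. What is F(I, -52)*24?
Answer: -1128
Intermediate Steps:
F(I, -52)*24 = -47*24 = -1128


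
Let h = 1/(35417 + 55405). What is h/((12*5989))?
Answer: 1/6527195496 ≈ 1.5321e-10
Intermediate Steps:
h = 1/90822 ≈ 1.1011e-5
h/((12*5989)) = 1/(90822*((12*5989))) = (1/90822)/71868 = (1/90822)*(1/71868) = 1/6527195496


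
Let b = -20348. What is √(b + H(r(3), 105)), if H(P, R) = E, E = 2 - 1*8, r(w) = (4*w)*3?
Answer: I*√20354 ≈ 142.67*I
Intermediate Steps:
r(w) = 12*w
E = -6 (E = 2 - 8 = -6)
H(P, R) = -6
√(b + H(r(3), 105)) = √(-20348 - 6) = √(-20354) = I*√20354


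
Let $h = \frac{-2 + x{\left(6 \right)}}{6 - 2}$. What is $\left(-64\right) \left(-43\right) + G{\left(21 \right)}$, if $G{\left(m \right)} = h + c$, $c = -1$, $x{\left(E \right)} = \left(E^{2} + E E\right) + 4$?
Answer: $\frac{5539}{2} \approx 2769.5$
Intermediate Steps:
$x{\left(E \right)} = 4 + 2 E^{2}$ ($x{\left(E \right)} = \left(E^{2} + E^{2}\right) + 4 = 2 E^{2} + 4 = 4 + 2 E^{2}$)
$h = \frac{37}{2}$ ($h = \frac{-2 + \left(4 + 2 \cdot 6^{2}\right)}{6 - 2} = \frac{-2 + \left(4 + 2 \cdot 36\right)}{4} = \left(-2 + \left(4 + 72\right)\right) \frac{1}{4} = \left(-2 + 76\right) \frac{1}{4} = 74 \cdot \frac{1}{4} = \frac{37}{2} \approx 18.5$)
$G{\left(m \right)} = \frac{35}{2}$ ($G{\left(m \right)} = \frac{37}{2} - 1 = \frac{35}{2}$)
$\left(-64\right) \left(-43\right) + G{\left(21 \right)} = \left(-64\right) \left(-43\right) + \frac{35}{2} = 2752 + \frac{35}{2} = \frac{5539}{2}$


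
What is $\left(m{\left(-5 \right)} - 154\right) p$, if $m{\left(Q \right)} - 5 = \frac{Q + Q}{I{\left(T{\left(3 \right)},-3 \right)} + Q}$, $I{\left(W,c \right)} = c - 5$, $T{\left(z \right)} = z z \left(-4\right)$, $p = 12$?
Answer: $- \frac{23124}{13} \approx -1778.8$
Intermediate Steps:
$T{\left(z \right)} = - 4 z^{2}$ ($T{\left(z \right)} = z^{2} \left(-4\right) = - 4 z^{2}$)
$I{\left(W,c \right)} = -5 + c$
$m{\left(Q \right)} = 5 + \frac{2 Q}{-8 + Q}$ ($m{\left(Q \right)} = 5 + \frac{Q + Q}{\left(-5 - 3\right) + Q} = 5 + \frac{2 Q}{-8 + Q}$)
$\left(m{\left(-5 \right)} - 154\right) p = \left(\frac{-40 + 7 \left(-5\right)}{-8 - 5} - 154\right) 12 = \left(\frac{-40 - 35}{-13} - 154\right) 12 = \left(\left(- \frac{1}{13}\right) \left(-75\right) - 154\right) 12 = \left(\frac{75}{13} - 154\right) 12 = \left(- \frac{1927}{13}\right) 12 = - \frac{23124}{13}$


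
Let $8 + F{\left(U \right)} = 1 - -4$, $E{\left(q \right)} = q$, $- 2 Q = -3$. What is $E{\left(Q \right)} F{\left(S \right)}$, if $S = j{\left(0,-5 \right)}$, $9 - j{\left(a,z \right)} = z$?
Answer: $- \frac{9}{2} \approx -4.5$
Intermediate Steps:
$Q = \frac{3}{2}$ ($Q = \left(- \frac{1}{2}\right) \left(-3\right) = \frac{3}{2} \approx 1.5$)
$j{\left(a,z \right)} = 9 - z$
$S = 14$ ($S = 9 - -5 = 9 + 5 = 14$)
$F{\left(U \right)} = -3$ ($F{\left(U \right)} = -8 + \left(1 - -4\right) = -8 + \left(1 + 4\right) = -8 + 5 = -3$)
$E{\left(Q \right)} F{\left(S \right)} = \frac{3}{2} \left(-3\right) = - \frac{9}{2}$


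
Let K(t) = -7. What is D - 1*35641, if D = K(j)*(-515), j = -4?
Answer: -32036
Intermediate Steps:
D = 3605 (D = -7*(-515) = 3605)
D - 1*35641 = 3605 - 1*35641 = 3605 - 35641 = -32036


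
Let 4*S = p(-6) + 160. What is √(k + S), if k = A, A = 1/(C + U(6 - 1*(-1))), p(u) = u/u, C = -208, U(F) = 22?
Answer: √1392303/186 ≈ 6.3439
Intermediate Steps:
p(u) = 1
A = -1/186 (A = 1/(-208 + 22) = 1/(-186) = -1/186 ≈ -0.0053763)
k = -1/186 ≈ -0.0053763
S = 161/4 (S = (1 + 160)/4 = (¼)*161 = 161/4 ≈ 40.250)
√(k + S) = √(-1/186 + 161/4) = √(14971/372) = √1392303/186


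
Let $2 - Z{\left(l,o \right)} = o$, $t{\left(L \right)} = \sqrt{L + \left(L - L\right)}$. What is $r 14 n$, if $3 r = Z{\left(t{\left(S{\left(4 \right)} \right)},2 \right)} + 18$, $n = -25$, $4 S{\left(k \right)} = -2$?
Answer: $-2100$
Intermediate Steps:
$S{\left(k \right)} = - \frac{1}{2}$ ($S{\left(k \right)} = \frac{1}{4} \left(-2\right) = - \frac{1}{2}$)
$t{\left(L \right)} = \sqrt{L}$ ($t{\left(L \right)} = \sqrt{L + 0} = \sqrt{L}$)
$Z{\left(l,o \right)} = 2 - o$
$r = 6$ ($r = \frac{\left(2 - 2\right) + 18}{3} = \frac{0 + 18}{3} = \frac{1}{3} \cdot 18 = 6$)
$r 14 n = 6 \cdot 14 \left(-25\right) = 84 \left(-25\right) = -2100$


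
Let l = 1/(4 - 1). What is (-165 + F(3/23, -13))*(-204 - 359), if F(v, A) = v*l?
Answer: 2136022/23 ≈ 92871.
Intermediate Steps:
l = 1/3 ≈ 0.33333
F(v, A) = v/3 (F(v, A) = v*(1/3) = v/3)
(-165 + F(3/23, -13))*(-204 - 359) = (-165 + (3/23)/3)*(-204 - 359) = (-165 + (3*(1/23))/3)*(-563) = (-165 + (1/3)*(3/23))*(-563) = (-165 + 1/23)*(-563) = -3794/23*(-563) = 2136022/23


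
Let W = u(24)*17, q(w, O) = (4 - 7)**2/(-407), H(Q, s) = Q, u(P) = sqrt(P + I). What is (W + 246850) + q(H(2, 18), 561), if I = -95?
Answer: 100467941/407 + 17*I*sqrt(71) ≈ 2.4685e+5 + 143.24*I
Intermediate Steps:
u(P) = sqrt(-95 + P) (u(P) = sqrt(P - 95) = sqrt(-95 + P))
q(w, O) = -9/407 (q(w, O) = (-3)**2*(-1/407) = 9*(-1/407) = -9/407)
W = 17*I*sqrt(71) (W = sqrt(-95 + 24)*17 = sqrt(-71)*17 = (I*sqrt(71))*17 = 17*I*sqrt(71) ≈ 143.24*I)
(W + 246850) + q(H(2, 18), 561) = (17*I*sqrt(71) + 246850) - 9/407 = (246850 + 17*I*sqrt(71)) - 9/407 = 100467941/407 + 17*I*sqrt(71)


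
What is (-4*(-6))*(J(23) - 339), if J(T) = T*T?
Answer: 4560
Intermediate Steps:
J(T) = T²
(-4*(-6))*(J(23) - 339) = (-4*(-6))*(23² - 339) = 24*(529 - 339) = 24*190 = 4560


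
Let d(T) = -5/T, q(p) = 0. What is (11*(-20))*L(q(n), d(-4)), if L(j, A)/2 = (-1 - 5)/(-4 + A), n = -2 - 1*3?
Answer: -960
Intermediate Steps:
n = -5 (n = -2 - 3 = -5)
L(j, A) = -12/(-4 + A) (L(j, A) = 2*((-1 - 5)/(-4 + A)) = 2*(-6/(-4 + A)) = -12/(-4 + A))
(11*(-20))*L(q(n), d(-4)) = (11*(-20))*(-12/(-4 - 5/(-4))) = -(-2640)/(-4 - 5*(-¼)) = -(-2640)/(-4 + 5/4) = -(-2640)/(-11/4) = -(-2640)*(-4)/11 = -220*48/11 = -960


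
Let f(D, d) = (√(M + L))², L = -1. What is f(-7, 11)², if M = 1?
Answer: 0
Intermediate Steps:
f(D, d) = 0 (f(D, d) = (√(1 - 1))² = (√0)² = 0² = 0)
f(-7, 11)² = 0² = 0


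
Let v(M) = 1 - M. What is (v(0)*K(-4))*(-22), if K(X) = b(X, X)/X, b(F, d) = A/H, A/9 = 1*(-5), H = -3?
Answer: 165/2 ≈ 82.500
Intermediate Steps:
A = -45 (A = 9*(1*(-5)) = 9*(-5) = -45)
b(F, d) = 15 (b(F, d) = -45/(-3) = -45*(-⅓) = 15)
K(X) = 15/X
(v(0)*K(-4))*(-22) = ((1 - 1*0)*(15/(-4)))*(-22) = ((1 + 0)*(15*(-¼)))*(-22) = (1*(-15/4))*(-22) = -15/4*(-22) = 165/2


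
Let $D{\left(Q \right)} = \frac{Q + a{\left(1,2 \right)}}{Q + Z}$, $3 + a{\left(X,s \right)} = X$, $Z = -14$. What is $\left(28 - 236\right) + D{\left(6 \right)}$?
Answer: $- \frac{417}{2} \approx -208.5$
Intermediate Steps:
$a{\left(X,s \right)} = -3 + X$
$D{\left(Q \right)} = \frac{-2 + Q}{-14 + Q}$ ($D{\left(Q \right)} = \frac{Q + \left(-3 + 1\right)}{Q - 14} = \frac{Q - 2}{-14 + Q} = \frac{-2 + Q}{-14 + Q}$)
$\left(28 - 236\right) + D{\left(6 \right)} = \left(28 - 236\right) + \frac{-2 + 6}{-14 + 6} = -208 + \frac{1}{-8} \cdot 4 = -208 - \frac{1}{2} = - \frac{417}{2}$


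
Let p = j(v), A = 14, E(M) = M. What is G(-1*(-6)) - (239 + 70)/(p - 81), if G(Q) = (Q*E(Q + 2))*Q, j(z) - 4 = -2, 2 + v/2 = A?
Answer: 23061/79 ≈ 291.91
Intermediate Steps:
v = 24 (v = -4 + 2*14 = -4 + 28 = 24)
j(z) = 2 (j(z) = 4 - 2 = 2)
p = 2
G(Q) = Q**2*(2 + Q) (G(Q) = (Q*(Q + 2))*Q = (Q*(2 + Q))*Q = Q**2*(2 + Q))
G(-1*(-6)) - (239 + 70)/(p - 81) = (-1*(-6))**2*(2 - 1*(-6)) - (239 + 70)/(2 - 81) = 6**2*(2 + 6) - 309/(-79) = 36*8 - 309*(-1)/79 = 288 - 1*(-309/79) = 288 + 309/79 = 23061/79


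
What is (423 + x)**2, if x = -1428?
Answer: 1010025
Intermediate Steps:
(423 + x)**2 = (423 - 1428)**2 = (-1005)**2 = 1010025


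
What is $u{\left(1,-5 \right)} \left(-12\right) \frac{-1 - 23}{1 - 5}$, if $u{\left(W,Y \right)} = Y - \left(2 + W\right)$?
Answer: $576$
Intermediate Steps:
$u{\left(W,Y \right)} = -2 + Y - W$ ($u{\left(W,Y \right)} = Y - \left(2 + W\right) = -2 + Y - W$)
$u{\left(1,-5 \right)} \left(-12\right) \frac{-1 - 23}{1 - 5} = \left(-2 - 5 - 1\right) \left(-12\right) \frac{-1 - 23}{1 - 5} = \left(-2 - 5 - 1\right) \left(-12\right) \left(- \frac{24}{-4}\right) = \left(-8\right) \left(-12\right) \left(\left(-24\right) \left(- \frac{1}{4}\right)\right) = 96 \cdot 6 = 576$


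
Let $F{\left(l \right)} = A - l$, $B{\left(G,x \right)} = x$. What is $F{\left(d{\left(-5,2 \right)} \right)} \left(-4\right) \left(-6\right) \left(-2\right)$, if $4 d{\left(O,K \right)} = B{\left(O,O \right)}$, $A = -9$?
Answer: $372$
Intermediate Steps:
$d{\left(O,K \right)} = \frac{O}{4}$
$F{\left(l \right)} = -9 - l$
$F{\left(d{\left(-5,2 \right)} \right)} \left(-4\right) \left(-6\right) \left(-2\right) = \left(-9 - \frac{1}{4} \left(-5\right)\right) \left(-4\right) \left(-6\right) \left(-2\right) = \left(-9 - - \frac{5}{4}\right) 24 \left(-2\right) = \left(-9 + \frac{5}{4}\right) \left(-48\right) = \left(- \frac{31}{4}\right) \left(-48\right) = 372$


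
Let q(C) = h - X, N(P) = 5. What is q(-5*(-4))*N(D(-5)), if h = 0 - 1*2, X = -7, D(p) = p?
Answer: 25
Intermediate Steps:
h = -2 (h = 0 - 2 = -2)
q(C) = 5 (q(C) = -2 - 1*(-7) = -2 + 7 = 5)
q(-5*(-4))*N(D(-5)) = 5*5 = 25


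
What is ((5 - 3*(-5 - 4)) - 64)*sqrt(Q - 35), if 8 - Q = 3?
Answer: -32*I*sqrt(30) ≈ -175.27*I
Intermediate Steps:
Q = 5 (Q = 8 - 1*3 = 8 - 3 = 5)
((5 - 3*(-5 - 4)) - 64)*sqrt(Q - 35) = ((5 - 3*(-5 - 4)) - 64)*sqrt(5 - 35) = ((5 - 3*(-9)) - 64)*sqrt(-30) = ((5 - 1*(-27)) - 64)*(I*sqrt(30)) = ((5 + 27) - 64)*(I*sqrt(30)) = (32 - 64)*(I*sqrt(30)) = -32*I*sqrt(30)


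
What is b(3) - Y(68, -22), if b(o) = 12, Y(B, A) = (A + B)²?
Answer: -2104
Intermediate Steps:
b(3) - Y(68, -22) = 12 - (-22 + 68)² = 12 - 1*46² = 12 - 1*2116 = 12 - 2116 = -2104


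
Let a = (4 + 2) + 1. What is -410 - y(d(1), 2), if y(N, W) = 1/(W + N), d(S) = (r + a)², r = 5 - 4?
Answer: -27061/66 ≈ -410.02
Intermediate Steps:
a = 7 (a = 6 + 1 = 7)
r = 1
d(S) = 64 (d(S) = (1 + 7)² = 8² = 64)
y(N, W) = 1/(N + W)
-410 - y(d(1), 2) = -410 - 1/(64 + 2) = -410 - 1/66 = -27061/66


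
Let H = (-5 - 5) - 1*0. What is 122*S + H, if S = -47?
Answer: -5744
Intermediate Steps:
H = -10 (H = -10 + 0 = -10)
122*S + H = 122*(-47) - 10 = -5734 - 10 = -5744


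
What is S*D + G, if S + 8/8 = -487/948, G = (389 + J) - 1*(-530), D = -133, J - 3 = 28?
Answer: 1091455/948 ≈ 1151.3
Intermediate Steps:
J = 31 (J = 3 + 28 = 31)
G = 950 (G = (389 + 31) - 1*(-530) = 420 + 530 = 950)
S = -1435/948 (S = -1 - 487/948 = -1435/948 ≈ -1.5137)
S*D + G = -1435/948*(-133) + 950 = 190855/948 + 950 = 1091455/948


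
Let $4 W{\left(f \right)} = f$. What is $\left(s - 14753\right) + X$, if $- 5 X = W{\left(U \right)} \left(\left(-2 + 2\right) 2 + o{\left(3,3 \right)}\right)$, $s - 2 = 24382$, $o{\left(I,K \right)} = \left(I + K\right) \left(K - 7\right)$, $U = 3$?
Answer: $\frac{48173}{5} \approx 9634.6$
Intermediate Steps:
$W{\left(f \right)} = \frac{f}{4}$
$o{\left(I,K \right)} = \left(-7 + K\right) \left(I + K\right)$ ($o{\left(I,K \right)} = \left(I + K\right) \left(-7 + K\right) = \left(-7 + K\right) \left(I + K\right)$)
$s = 24384$ ($s = 2 + 24382 = 24384$)
$X = \frac{18}{5}$ ($X = - \frac{\frac{1}{4} \cdot 3 \left(\left(-2 + 2\right) 2 + \left(3^{2} - 21 - 21 + 3 \cdot 3\right)\right)}{5} = - \frac{\frac{3}{4} \left(0 \cdot 2 + \left(9 - 21 - 21 + 9\right)\right)}{5} = - \frac{\frac{3}{4} \left(0 - 24\right)}{5} = - \frac{\frac{3}{4} \left(-24\right)}{5} = \left(- \frac{1}{5}\right) \left(-18\right) = \frac{18}{5} \approx 3.6$)
$\left(s - 14753\right) + X = \left(24384 - 14753\right) + \frac{18}{5} = 9631 + \frac{18}{5} = \frac{48173}{5}$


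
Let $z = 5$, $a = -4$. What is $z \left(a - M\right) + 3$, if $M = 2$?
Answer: $-27$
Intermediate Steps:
$z \left(a - M\right) + 3 = 5 \left(-4 - 2\right) + 3 = 5 \left(-6\right) + 3 = -30 + 3 = -27$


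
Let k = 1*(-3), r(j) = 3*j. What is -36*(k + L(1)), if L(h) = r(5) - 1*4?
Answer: -288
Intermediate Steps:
k = -3
L(h) = 11 (L(h) = 3*5 - 1*4 = 15 - 4 = 11)
-36*(k + L(1)) = -36*(-3 + 11) = -36*8 = -288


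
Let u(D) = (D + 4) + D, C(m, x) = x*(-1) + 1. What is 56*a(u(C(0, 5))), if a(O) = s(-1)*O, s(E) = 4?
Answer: -896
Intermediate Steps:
C(m, x) = 1 - x (C(m, x) = -x + 1 = 1 - x)
u(D) = 4 + 2*D (u(D) = (4 + D) + D = 4 + 2*D)
a(O) = 4*O
56*a(u(C(0, 5))) = 56*(4*(4 + 2*(1 - 1*5))) = 56*(4*(4 + 2*(1 - 5))) = 56*(4*(4 + 2*(-4))) = 56*(4*(4 - 8)) = 56*(4*(-4)) = 56*(-16) = -896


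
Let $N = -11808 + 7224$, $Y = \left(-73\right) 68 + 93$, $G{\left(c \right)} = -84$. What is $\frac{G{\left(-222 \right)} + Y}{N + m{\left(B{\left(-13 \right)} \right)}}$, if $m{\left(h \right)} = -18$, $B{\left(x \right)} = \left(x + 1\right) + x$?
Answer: $\frac{4955}{4602} \approx 1.0767$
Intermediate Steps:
$B{\left(x \right)} = 1 + 2 x$ ($B{\left(x \right)} = \left(1 + x\right) + x = 1 + 2 x$)
$Y = -4871$ ($Y = -4964 + 93 = -4871$)
$N = -4584$
$\frac{G{\left(-222 \right)} + Y}{N + m{\left(B{\left(-13 \right)} \right)}} = \frac{-84 - 4871}{-4584 - 18} = - \frac{4955}{-4602} = \left(-4955\right) \left(- \frac{1}{4602}\right) = \frac{4955}{4602}$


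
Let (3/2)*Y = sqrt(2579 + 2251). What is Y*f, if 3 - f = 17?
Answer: -28*sqrt(4830)/3 ≈ -648.65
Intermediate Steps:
Y = 2*sqrt(4830)/3 (Y = 2*sqrt(2579 + 2251)/3 = 2*sqrt(4830)/3 ≈ 46.332)
f = -14 (f = 3 - 1*17 = 3 - 17 = -14)
Y*f = (2*sqrt(4830)/3)*(-14) = -28*sqrt(4830)/3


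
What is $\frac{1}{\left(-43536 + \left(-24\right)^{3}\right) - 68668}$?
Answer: $- \frac{1}{126028} \approx -7.9348 \cdot 10^{-6}$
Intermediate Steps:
$\frac{1}{\left(-43536 + \left(-24\right)^{3}\right) - 68668} = \frac{1}{\left(-43536 - 13824\right) - 68668} = \frac{1}{-57360 - 68668} = \frac{1}{-126028} = - \frac{1}{126028}$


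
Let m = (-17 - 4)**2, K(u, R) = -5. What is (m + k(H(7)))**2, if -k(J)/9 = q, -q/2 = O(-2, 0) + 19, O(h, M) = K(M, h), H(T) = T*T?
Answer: 480249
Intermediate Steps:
H(T) = T**2
m = 441 (m = (-21)**2 = 441)
O(h, M) = -5
q = -28 (q = -2*(-5 + 19) = -2*14 = -28)
k(J) = 252 (k(J) = -9*(-28) = 252)
(m + k(H(7)))**2 = (441 + 252)**2 = 693**2 = 480249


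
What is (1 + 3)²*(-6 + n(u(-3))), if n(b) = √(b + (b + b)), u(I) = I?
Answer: -96 + 48*I ≈ -96.0 + 48.0*I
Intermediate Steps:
n(b) = √3*√b (n(b) = √(b + 2*b) = √(3*b) = √3*√b)
(1 + 3)²*(-6 + n(u(-3))) = (1 + 3)²*(-6 + √3*√(-3)) = 4²*(-6 + √3*(I*√3)) = 16*(-6 + 3*I) = -96 + 48*I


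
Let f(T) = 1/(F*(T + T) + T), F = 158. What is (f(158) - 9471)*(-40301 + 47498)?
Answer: -3414001342485/50086 ≈ -6.8163e+7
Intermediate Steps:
f(T) = 1/(317*T) (f(T) = 1/(158*(T + T) + T) = 1/(158*(2*T) + T) = 1/(316*T + T) = 1/(317*T))
(f(158) - 9471)*(-40301 + 47498) = ((1/317)/158 - 9471)*(-40301 + 47498) = ((1/317)*(1/158) - 9471)*7197 = (1/50086 - 9471)*7197 = -474364505/50086*7197 = -3414001342485/50086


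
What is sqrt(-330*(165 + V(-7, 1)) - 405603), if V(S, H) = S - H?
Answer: I*sqrt(457413) ≈ 676.32*I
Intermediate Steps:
sqrt(-330*(165 + V(-7, 1)) - 405603) = sqrt(-330*(165 + (-7 - 1*1)) - 405603) = sqrt(-330*(165 + (-7 - 1)) - 405603) = sqrt(-330*(165 - 8) - 405603) = sqrt(-330*157 - 405603) = sqrt(-51810 - 405603) = sqrt(-457413) = I*sqrt(457413)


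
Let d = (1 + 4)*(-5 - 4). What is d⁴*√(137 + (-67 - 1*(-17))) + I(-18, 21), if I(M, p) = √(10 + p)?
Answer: √31 + 4100625*√87 ≈ 3.8248e+7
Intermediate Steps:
d = -45 (d = 5*(-9) = -45)
d⁴*√(137 + (-67 - 1*(-17))) + I(-18, 21) = (-45)⁴*√(137 + (-67 - 1*(-17))) + √(10 + 21) = 4100625*√(137 + (-67 + 17)) + √31 = 4100625*√(137 - 50) + √31 = 4100625*√87 + √31 = √31 + 4100625*√87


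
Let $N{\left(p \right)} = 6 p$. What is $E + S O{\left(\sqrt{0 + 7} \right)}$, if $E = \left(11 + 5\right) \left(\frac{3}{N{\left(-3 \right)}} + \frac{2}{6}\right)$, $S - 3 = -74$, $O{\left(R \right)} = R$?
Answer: $\frac{8}{3} - 71 \sqrt{7} \approx -185.18$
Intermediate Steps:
$S = -71$ ($S = 3 - 74 = -71$)
$E = \frac{8}{3}$ ($E = \left(11 + 5\right) \left(\frac{3}{6 \left(-3\right)} + \frac{2}{6}\right) = 16 \left(\frac{3}{-18} + 2 \cdot \frac{1}{6}\right) = 16 \left(3 \left(- \frac{1}{18}\right) + \frac{1}{3}\right) = 16 \left(- \frac{1}{6} + \frac{1}{3}\right) = 16 \cdot \frac{1}{6} = \frac{8}{3} \approx 2.6667$)
$E + S O{\left(\sqrt{0 + 7} \right)} = \frac{8}{3} - 71 \sqrt{0 + 7} = \frac{8}{3} - 71 \sqrt{7}$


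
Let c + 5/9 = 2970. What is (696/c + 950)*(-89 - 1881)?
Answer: -10005635516/5345 ≈ -1.8720e+6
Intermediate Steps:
c = 26725/9 (c = -5/9 + 2970 = 26725/9 ≈ 2969.4)
(696/c + 950)*(-89 - 1881) = (696/(26725/9) + 950)*(-89 - 1881) = (696*(9/26725) + 950)*(-1970) = (6264/26725 + 950)*(-1970) = (25395014/26725)*(-1970) = -10005635516/5345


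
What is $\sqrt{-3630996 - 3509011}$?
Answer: $i \sqrt{7140007} \approx 2672.1 i$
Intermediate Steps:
$\sqrt{-3630996 - 3509011} = \sqrt{-7140007} = i \sqrt{7140007}$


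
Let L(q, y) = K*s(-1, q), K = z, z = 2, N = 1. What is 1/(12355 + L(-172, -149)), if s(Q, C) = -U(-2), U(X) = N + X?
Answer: 1/12357 ≈ 8.0926e-5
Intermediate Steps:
U(X) = 1 + X
s(Q, C) = 1 (s(Q, C) = -(1 - 2) = -1*(-1) = 1)
K = 2
L(q, y) = 2 (L(q, y) = 2*1 = 2)
1/(12355 + L(-172, -149)) = 1/(12355 + 2) = 1/12357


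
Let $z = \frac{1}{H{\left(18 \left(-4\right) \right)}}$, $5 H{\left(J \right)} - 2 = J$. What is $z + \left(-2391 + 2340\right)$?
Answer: $- \frac{715}{14} \approx -51.071$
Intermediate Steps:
$H{\left(J \right)} = \frac{2}{5} + \frac{J}{5}$
$z = - \frac{1}{14}$ ($z = \frac{1}{\frac{2}{5} + \frac{18 \left(-4\right)}{5}} = \frac{1}{\frac{2}{5} + \frac{1}{5} \left(-72\right)} = \frac{1}{\frac{2}{5} - \frac{72}{5}} = \frac{1}{-14} = - \frac{1}{14} \approx -0.071429$)
$z + \left(-2391 + 2340\right) = - \frac{1}{14} + \left(-2391 + 2340\right) = - \frac{1}{14} - 51 = - \frac{715}{14}$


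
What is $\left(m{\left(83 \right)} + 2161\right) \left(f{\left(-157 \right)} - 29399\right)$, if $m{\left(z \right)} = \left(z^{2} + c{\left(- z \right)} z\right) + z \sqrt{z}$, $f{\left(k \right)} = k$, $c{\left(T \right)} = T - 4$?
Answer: $-54057924 - 2453148 \sqrt{83} \approx -7.6407 \cdot 10^{7}$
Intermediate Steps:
$c{\left(T \right)} = -4 + T$
$m{\left(z \right)} = z^{2} + z^{\frac{3}{2}} + z \left(-4 - z\right)$ ($m{\left(z \right)} = \left(z^{2} + \left(-4 - z\right) z\right) + z \sqrt{z} = \left(z^{2} + z \left(-4 - z\right)\right) + z^{\frac{3}{2}} = z^{2} + z^{\frac{3}{2}} + z \left(-4 - z\right)$)
$\left(m{\left(83 \right)} + 2161\right) \left(f{\left(-157 \right)} - 29399\right) = \left(\left(83^{\frac{3}{2}} - 332\right) + 2161\right) \left(-157 - 29399\right) = \left(\left(83 \sqrt{83} - 332\right) + 2161\right) \left(-29556\right) = \left(\left(-332 + 83 \sqrt{83}\right) + 2161\right) \left(-29556\right) = \left(1829 + 83 \sqrt{83}\right) \left(-29556\right) = -54057924 - 2453148 \sqrt{83}$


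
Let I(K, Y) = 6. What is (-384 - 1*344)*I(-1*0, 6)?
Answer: -4368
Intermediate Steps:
(-384 - 1*344)*I(-1*0, 6) = (-384 - 1*344)*6 = (-384 - 344)*6 = -728*6 = -4368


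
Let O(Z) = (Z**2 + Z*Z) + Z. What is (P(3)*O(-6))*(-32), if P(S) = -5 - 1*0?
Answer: 10560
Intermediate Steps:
O(Z) = Z + 2*Z**2 (O(Z) = (Z**2 + Z**2) + Z = 2*Z**2 + Z = Z + 2*Z**2)
P(S) = -5 (P(S) = -5 + 0 = -5)
(P(3)*O(-6))*(-32) = -(-30)*(1 + 2*(-6))*(-32) = -(-30)*(1 - 12)*(-32) = -(-30)*(-11)*(-32) = -5*66*(-32) = -330*(-32) = 10560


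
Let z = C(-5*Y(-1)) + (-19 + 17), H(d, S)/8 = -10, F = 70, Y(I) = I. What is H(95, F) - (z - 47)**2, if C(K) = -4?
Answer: -2889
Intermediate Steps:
H(d, S) = -80 (H(d, S) = 8*(-10) = -80)
z = -6 (z = -4 + (-19 + 17) = -4 - 2 = -6)
H(95, F) - (z - 47)**2 = -80 - (-6 - 47)**2 = -80 - 1*(-53)**2 = -80 - 1*2809 = -80 - 2809 = -2889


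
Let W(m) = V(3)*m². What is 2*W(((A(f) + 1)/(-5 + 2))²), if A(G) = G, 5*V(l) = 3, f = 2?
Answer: 6/5 ≈ 1.2000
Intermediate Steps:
V(l) = ⅗ (V(l) = (⅕)*3 = ⅗)
W(m) = 3*m²/5
2*W(((A(f) + 1)/(-5 + 2))²) = 2*(3*(((2 + 1)/(-5 + 2))²)²/5) = 2*(3*((3/(-3))²)²/5) = 2*(3*((3*(-⅓))²)²/5) = 2*(3*((-1)²)²/5) = 2*((⅗)*1²) = 2*((⅗)*1) = 2*(⅗) = 6/5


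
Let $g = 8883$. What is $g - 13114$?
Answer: $-4231$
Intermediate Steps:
$g - 13114 = 8883 - 13114 = -4231$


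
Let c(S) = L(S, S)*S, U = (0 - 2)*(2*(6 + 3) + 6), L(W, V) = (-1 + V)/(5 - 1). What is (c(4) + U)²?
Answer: 2025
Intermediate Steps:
L(W, V) = -¼ + V/4 (L(W, V) = (-1 + V)/4 = (-1 + V)*(¼) = -¼ + V/4)
U = -48 (U = -2*(2*9 + 6) = -2*(18 + 6) = -2*24 = -48)
c(S) = S*(-¼ + S/4) (c(S) = (-¼ + S/4)*S = S*(-¼ + S/4))
(c(4) + U)² = ((¼)*4*(-1 + 4) - 48)² = ((¼)*4*3 - 48)² = (3 - 48)² = (-45)² = 2025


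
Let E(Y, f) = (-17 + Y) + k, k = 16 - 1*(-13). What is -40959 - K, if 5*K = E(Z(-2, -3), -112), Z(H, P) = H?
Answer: -40961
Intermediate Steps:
k = 29 (k = 16 + 13 = 29)
E(Y, f) = 12 + Y (E(Y, f) = (-17 + Y) + 29 = 12 + Y)
K = 2 (K = (12 - 2)/5 = (⅕)*10 = 2)
-40959 - K = -40959 - 1*2 = -40959 - 2 = -40961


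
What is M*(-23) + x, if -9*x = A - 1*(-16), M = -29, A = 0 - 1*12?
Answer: 5999/9 ≈ 666.56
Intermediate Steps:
A = -12 (A = 0 - 12 = -12)
x = -4/9 (x = -(-12 - 1*(-16))/9 = -(-12 + 16)/9 = -⅑*4 = -4/9 ≈ -0.44444)
M*(-23) + x = -29*(-23) - 4/9 = 667 - 4/9 = 5999/9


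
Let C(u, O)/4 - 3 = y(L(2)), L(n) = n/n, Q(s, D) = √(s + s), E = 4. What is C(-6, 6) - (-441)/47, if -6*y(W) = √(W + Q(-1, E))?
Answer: 1005/47 - 2*√(1 + I*√2)/3 ≈ 20.604 - 0.40333*I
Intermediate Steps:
Q(s, D) = √2*√s (Q(s, D) = √(2*s) = √2*√s)
L(n) = 1
y(W) = -√(W + I*√2)/6 (y(W) = -√(W + √2*√(-1))/6 = -√(W + √2*I)/6 = -√(W + I*√2)/6)
C(u, O) = 12 - 2*√(1 + I*√2)/3 (C(u, O) = 12 + 4*(-√(1 + I*√2)/6) = 12 - 2*√(1 + I*√2)/3)
C(-6, 6) - (-441)/47 = (12 - 2*√(1 + I*√2)/3) - (-441)/47 = (12 - 2*√(1 + I*√2)/3) - 21*(-21/47) = (12 - 2*√(1 + I*√2)/3) + 441/47 = 1005/47 - 2*√(1 + I*√2)/3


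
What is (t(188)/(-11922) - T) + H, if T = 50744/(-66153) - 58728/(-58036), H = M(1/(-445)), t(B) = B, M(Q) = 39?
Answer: 73881810479665/1907150173599 ≈ 38.739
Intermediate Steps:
H = 39
T = 235013650/959813877 (T = 50744*(-1/66153) - 58728*(-1/58036) = -50744/66153 + 14682/14509 = 235013650/959813877 ≈ 0.24485)
(t(188)/(-11922) - T) + H = (188/(-11922) - 1*235013650/959813877) + 39 = (188*(-1/11922) - 235013650/959813877) + 39 = (-94/5961 - 235013650/959813877) + 39 = -497046290696/1907150173599 + 39 = 73881810479665/1907150173599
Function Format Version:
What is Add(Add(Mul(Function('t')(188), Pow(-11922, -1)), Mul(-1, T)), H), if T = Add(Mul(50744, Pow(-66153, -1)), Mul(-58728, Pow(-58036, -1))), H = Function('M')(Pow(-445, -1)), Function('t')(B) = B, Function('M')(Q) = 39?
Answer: Rational(73881810479665, 1907150173599) ≈ 38.739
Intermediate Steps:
H = 39
T = Rational(235013650, 959813877) (T = Add(Mul(50744, Rational(-1, 66153)), Mul(-58728, Rational(-1, 58036))) = Add(Rational(-50744, 66153), Rational(14682, 14509)) = Rational(235013650, 959813877) ≈ 0.24485)
Add(Add(Mul(Function('t')(188), Pow(-11922, -1)), Mul(-1, T)), H) = Add(Add(Mul(188, Pow(-11922, -1)), Mul(-1, Rational(235013650, 959813877))), 39) = Add(Add(Mul(188, Rational(-1, 11922)), Rational(-235013650, 959813877)), 39) = Add(Add(Rational(-94, 5961), Rational(-235013650, 959813877)), 39) = Add(Rational(-497046290696, 1907150173599), 39) = Rational(73881810479665, 1907150173599)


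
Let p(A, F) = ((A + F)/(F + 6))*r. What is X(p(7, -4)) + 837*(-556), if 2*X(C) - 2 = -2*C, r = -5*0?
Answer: -465371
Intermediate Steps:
r = 0
p(A, F) = 0 (p(A, F) = ((A + F)/(F + 6))*0 = ((A + F)/(6 + F))*0 = 0)
X(C) = 1 - C (X(C) = 1 + (-2*C)/2 = 1 - C)
X(p(7, -4)) + 837*(-556) = (1 - 1*0) + 837*(-556) = (1 + 0) - 465372 = 1 - 465372 = -465371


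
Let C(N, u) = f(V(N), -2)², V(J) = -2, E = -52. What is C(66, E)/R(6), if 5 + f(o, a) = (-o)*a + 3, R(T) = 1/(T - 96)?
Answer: -3240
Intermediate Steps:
R(T) = 1/(-96 + T)
f(o, a) = -2 - a*o (f(o, a) = -5 + ((-o)*a + 3) = -5 + (-a*o + 3) = -5 + (3 - a*o) = -2 - a*o)
C(N, u) = 36 (C(N, u) = (-2 - 1*(-2)*(-2))² = (-2 - 4)² = (-6)² = 36)
C(66, E)/R(6) = 36/(1/(-96 + 6)) = 36/(1/(-90)) = 36/(-1/90) = 36*(-90) = -3240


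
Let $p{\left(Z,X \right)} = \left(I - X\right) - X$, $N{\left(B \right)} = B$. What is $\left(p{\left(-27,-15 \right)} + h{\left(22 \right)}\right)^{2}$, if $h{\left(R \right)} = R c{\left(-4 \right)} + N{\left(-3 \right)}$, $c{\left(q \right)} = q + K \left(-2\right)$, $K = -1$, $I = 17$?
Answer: $0$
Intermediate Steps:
$c{\left(q \right)} = 2 + q$ ($c{\left(q \right)} = q - -2 = q + 2 = 2 + q$)
$h{\left(R \right)} = -3 - 2 R$ ($h{\left(R \right)} = R \left(2 - 4\right) - 3 = R \left(-2\right) - 3 = - 2 R - 3 = -3 - 2 R$)
$p{\left(Z,X \right)} = 17 - 2 X$ ($p{\left(Z,X \right)} = \left(17 - X\right) - X = 17 - 2 X$)
$\left(p{\left(-27,-15 \right)} + h{\left(22 \right)}\right)^{2} = \left(\left(17 - -30\right) - 47\right)^{2} = \left(\left(17 + 30\right) - 47\right)^{2} = \left(47 - 47\right)^{2} = 0^{2} = 0$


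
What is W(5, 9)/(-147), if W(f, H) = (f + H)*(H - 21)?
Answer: 8/7 ≈ 1.1429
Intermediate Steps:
W(f, H) = (-21 + H)*(H + f) (W(f, H) = (H + f)*(-21 + H) = (-21 + H)*(H + f))
W(5, 9)/(-147) = (9² - 21*9 - 21*5 + 9*5)/(-147) = (81 - 189 - 105 + 45)*(-1/147) = -168*(-1/147) = 8/7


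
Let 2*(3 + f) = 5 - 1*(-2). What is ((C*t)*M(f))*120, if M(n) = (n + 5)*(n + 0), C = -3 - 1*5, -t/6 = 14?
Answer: 221760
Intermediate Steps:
t = -84 (t = -6*14 = -84)
C = -8 (C = -3 - 5 = -8)
f = 1/2 (f = -3 + (5 - 1*(-2))/2 = -3 + (5 + 2)/2 = -3 + (1/2)*7 = -3 + 7/2 = 1/2 ≈ 0.50000)
M(n) = n*(5 + n) (M(n) = (5 + n)*n = n*(5 + n))
((C*t)*M(f))*120 = ((-8*(-84))*((5 + 1/2)/2))*120 = (672*((1/2)*(11/2)))*120 = (672*(11/4))*120 = 1848*120 = 221760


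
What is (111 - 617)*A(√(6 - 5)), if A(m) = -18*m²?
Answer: 9108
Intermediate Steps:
(111 - 617)*A(√(6 - 5)) = (111 - 617)*(-18*(√(6 - 5))²) = -(-9108)*(√1)² = -(-9108)*1² = -(-9108) = -506*(-18) = 9108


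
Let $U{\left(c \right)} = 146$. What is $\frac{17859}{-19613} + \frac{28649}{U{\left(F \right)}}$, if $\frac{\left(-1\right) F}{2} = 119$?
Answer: $\frac{559285423}{2863498} \approx 195.32$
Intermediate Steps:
$F = -238$ ($F = \left(-2\right) 119 = -238$)
$\frac{17859}{-19613} + \frac{28649}{U{\left(F \right)}} = \frac{17859}{-19613} + \frac{28649}{146} = 17859 \left(- \frac{1}{19613}\right) + 28649 \cdot \frac{1}{146} = - \frac{17859}{19613} + \frac{28649}{146} = \frac{559285423}{2863498}$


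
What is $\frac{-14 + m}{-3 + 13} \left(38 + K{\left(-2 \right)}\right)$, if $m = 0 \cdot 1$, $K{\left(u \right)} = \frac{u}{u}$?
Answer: $- \frac{273}{5} \approx -54.6$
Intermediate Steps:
$K{\left(u \right)} = 1$
$m = 0$
$\frac{-14 + m}{-3 + 13} \left(38 + K{\left(-2 \right)}\right) = \frac{-14 + 0}{-3 + 13} \left(38 + 1\right) = - \frac{14}{10} \cdot 39 = \left(-14\right) \frac{1}{10} \cdot 39 = \left(- \frac{7}{5}\right) 39 = - \frac{273}{5}$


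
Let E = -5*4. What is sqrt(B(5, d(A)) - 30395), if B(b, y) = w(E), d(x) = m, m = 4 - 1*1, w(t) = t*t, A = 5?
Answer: I*sqrt(29995) ≈ 173.19*I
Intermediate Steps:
E = -20
w(t) = t**2
m = 3 (m = 4 - 1 = 3)
d(x) = 3
B(b, y) = 400 (B(b, y) = (-20)**2 = 400)
sqrt(B(5, d(A)) - 30395) = sqrt(400 - 30395) = sqrt(-29995) = I*sqrt(29995)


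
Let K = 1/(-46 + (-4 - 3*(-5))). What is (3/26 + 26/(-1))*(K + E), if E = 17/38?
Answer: -374861/34580 ≈ -10.840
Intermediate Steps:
E = 17/38 (E = 17*(1/38) = 17/38 ≈ 0.44737)
K = -1/35 (K = 1/(-46 + (-4 + 15)) = 1/(-46 + 11) = 1/(-35) = -1/35 ≈ -0.028571)
(3/26 + 26/(-1))*(K + E) = (3/26 + 26/(-1))*(-1/35 + 17/38) = (3*(1/26) + 26*(-1))*(557/1330) = (3/26 - 26)*(557/1330) = -673/26*557/1330 = -374861/34580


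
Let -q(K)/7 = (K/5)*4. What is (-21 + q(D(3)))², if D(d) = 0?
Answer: 441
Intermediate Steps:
q(K) = -28*K/5 (q(K) = -7*K/5*4 = -28*K/5)
(-21 + q(D(3)))² = (-21 - 28/5*0)² = (-21 + 0)² = (-21)² = 441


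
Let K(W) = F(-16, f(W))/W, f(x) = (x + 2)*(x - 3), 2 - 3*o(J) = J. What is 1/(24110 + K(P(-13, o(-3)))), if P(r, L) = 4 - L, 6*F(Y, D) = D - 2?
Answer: 63/1518908 ≈ 4.1477e-5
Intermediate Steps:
o(J) = 2/3 - J/3
f(x) = (-3 + x)*(2 + x) (f(x) = (2 + x)*(-3 + x) = (-3 + x)*(2 + x))
F(Y, D) = -1/3 + D/6 (F(Y, D) = (D - 2)/6 = (-2 + D)/6 = -1/3 + D/6)
K(W) = (-4/3 - W/6 + W**2/6)/W (K(W) = (-1/3 + (-6 + W**2 - W)/6)/W = (-1/3 + (-1 - W/6 + W**2/6))/W = (-4/3 - W/6 + W**2/6)/W)
1/(24110 + K(P(-13, o(-3)))) = 1/(24110 + (-8 + (4 - (2/3 - 1/3*(-3)))**2 - (4 - (2/3 - 1/3*(-3))))/(6*(4 - (2/3 - 1/3*(-3))))) = 1/(24110 + (-8 + (4 - (2/3 + 1))**2 - (4 - (2/3 + 1)))/(6*(4 - (2/3 + 1)))) = 1/(24110 + (-8 + (4 - 1*5/3)**2 - (4 - 1*5/3))/(6*(4 - 1*5/3))) = 1/(24110 + (-8 + (4 - 5/3)**2 - (4 - 5/3))/(6*(4 - 5/3))) = 1/(24110 + (-8 + (7/3)**2 - 1*7/3)/(6*(7/3))) = 1/(24110 + (1/6)*(3/7)*(-8 + 49/9 - 7/3)) = 1/(24110 + (1/6)*(3/7)*(-44/9)) = 1/(24110 - 22/63) = 1/(1518908/63) = 63/1518908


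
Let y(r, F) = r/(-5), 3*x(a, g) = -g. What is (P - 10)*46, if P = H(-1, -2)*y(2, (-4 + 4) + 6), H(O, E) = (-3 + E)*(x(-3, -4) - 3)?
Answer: -1840/3 ≈ -613.33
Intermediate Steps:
x(a, g) = -g/3 (x(a, g) = (-g)/3 = -g/3)
H(O, E) = 5 - 5*E/3 (H(O, E) = (-3 + E)*(-1/3*(-4) - 3) = (-3 + E)*(4/3 - 3) = (-3 + E)*(-5/3) = 5 - 5*E/3)
y(r, F) = -r/5 (y(r, F) = r*(-1/5) = -r/5)
P = -10/3 (P = (5 - 5/3*(-2))*(-1/5*2) = (5 + 10/3)*(-2/5) = (25/3)*(-2/5) = -10/3 ≈ -3.3333)
(P - 10)*46 = (-10/3 - 10)*46 = -40/3*46 = -1840/3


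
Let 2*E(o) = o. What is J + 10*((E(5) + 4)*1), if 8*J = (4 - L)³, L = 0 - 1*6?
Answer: 190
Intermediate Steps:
E(o) = o/2
L = -6 (L = 0 - 6 = -6)
J = 125 (J = (4 - 1*(-6))³/8 = (4 + 6)³/8 = (⅛)*10³ = (⅛)*1000 = 125)
J + 10*((E(5) + 4)*1) = 125 + 10*(((½)*5 + 4)*1) = 125 + 10*((5/2 + 4)*1) = 125 + 10*((13/2)*1) = 125 + 10*(13/2) = 125 + 65 = 190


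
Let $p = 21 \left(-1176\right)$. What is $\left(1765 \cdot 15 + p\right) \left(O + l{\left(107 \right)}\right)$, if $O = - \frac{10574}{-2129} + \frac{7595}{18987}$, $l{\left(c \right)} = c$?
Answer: $\frac{2693544675422}{13474441} \approx 1.999 \cdot 10^{5}$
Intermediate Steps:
$p = -24696$
$O = \frac{216938293}{40423323}$ ($O = \left(-10574\right) \left(- \frac{1}{2129}\right) + 7595 \cdot \frac{1}{18987} = \frac{10574}{2129} + \frac{7595}{18987} = \frac{216938293}{40423323} \approx 5.3667$)
$\left(1765 \cdot 15 + p\right) \left(O + l{\left(107 \right)}\right) = \left(1765 \cdot 15 - 24696\right) \left(\frac{216938293}{40423323} + 107\right) = \left(26475 - 24696\right) \frac{4542233854}{40423323} = 1779 \cdot \frac{4542233854}{40423323} = \frac{2693544675422}{13474441}$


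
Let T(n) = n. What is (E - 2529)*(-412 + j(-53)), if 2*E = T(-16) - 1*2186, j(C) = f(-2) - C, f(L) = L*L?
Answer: 1288650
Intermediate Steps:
f(L) = L²
j(C) = 4 - C (j(C) = (-2)² - C = 4 - C)
E = -1101 (E = (-16 - 1*2186)/2 = (-16 - 2186)/2 = (½)*(-2202) = -1101)
(E - 2529)*(-412 + j(-53)) = (-1101 - 2529)*(-412 + (4 - 1*(-53))) = -3630*(-412 + (4 + 53)) = -3630*(-412 + 57) = -3630*(-355) = 1288650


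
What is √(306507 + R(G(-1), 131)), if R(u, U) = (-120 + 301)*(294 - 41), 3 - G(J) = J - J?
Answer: 10*√3523 ≈ 593.55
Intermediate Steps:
G(J) = 3 (G(J) = 3 - (J - J) = 3 - 1*0 = 3 + 0 = 3)
R(u, U) = 45793 (R(u, U) = 181*253 = 45793)
√(306507 + R(G(-1), 131)) = √(306507 + 45793) = √352300 = 10*√3523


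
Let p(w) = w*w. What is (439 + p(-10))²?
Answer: 290521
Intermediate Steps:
p(w) = w²
(439 + p(-10))² = (439 + (-10)²)² = (439 + 100)² = 539² = 290521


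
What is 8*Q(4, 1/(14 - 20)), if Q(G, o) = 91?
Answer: 728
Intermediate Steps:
8*Q(4, 1/(14 - 20)) = 8*91 = 728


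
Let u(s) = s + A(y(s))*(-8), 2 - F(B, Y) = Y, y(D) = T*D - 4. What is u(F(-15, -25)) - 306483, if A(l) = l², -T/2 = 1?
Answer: -333368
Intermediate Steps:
T = -2 (T = -2*1 = -2)
y(D) = -4 - 2*D (y(D) = -2*D - 4 = -4 - 2*D)
F(B, Y) = 2 - Y
u(s) = s - 8*(-4 - 2*s)² (u(s) = s + (-4 - 2*s)²*(-8) = s - 8*(-4 - 2*s)²)
u(F(-15, -25)) - 306483 = ((2 - 1*(-25)) - 32*(2 + (2 - 1*(-25)))²) - 306483 = ((2 + 25) - 32*(2 + (2 + 25))²) - 306483 = (27 - 32*(2 + 27)²) - 306483 = (27 - 32*29²) - 306483 = (27 - 32*841) - 306483 = (27 - 26912) - 306483 = -26885 - 306483 = -333368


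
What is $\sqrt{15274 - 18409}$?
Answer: $i \sqrt{3135} \approx 55.991 i$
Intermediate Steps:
$\sqrt{15274 - 18409} = \sqrt{-3135} = i \sqrt{3135}$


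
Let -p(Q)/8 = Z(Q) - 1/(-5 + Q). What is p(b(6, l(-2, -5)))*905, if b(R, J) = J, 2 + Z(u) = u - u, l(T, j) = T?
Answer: 94120/7 ≈ 13446.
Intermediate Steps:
Z(u) = -2 (Z(u) = -2 + (u - u) = -2 + 0 = -2)
p(Q) = 16 + 8/(-5 + Q) (p(Q) = -8*(-2 - 1/(-5 + Q)) = 16 + 8/(-5 + Q))
p(b(6, l(-2, -5)))*905 = (8*(-9 + 2*(-2))/(-5 - 2))*905 = (8*(-9 - 4)/(-7))*905 = (8*(-⅐)*(-13))*905 = (104/7)*905 = 94120/7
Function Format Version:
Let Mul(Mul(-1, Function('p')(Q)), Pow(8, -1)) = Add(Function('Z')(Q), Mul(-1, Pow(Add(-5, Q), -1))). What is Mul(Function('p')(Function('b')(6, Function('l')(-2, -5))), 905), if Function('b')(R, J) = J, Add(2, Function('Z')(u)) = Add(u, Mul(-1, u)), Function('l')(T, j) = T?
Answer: Rational(94120, 7) ≈ 13446.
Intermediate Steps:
Function('Z')(u) = -2 (Function('Z')(u) = Add(-2, Add(u, Mul(-1, u))) = Add(-2, 0) = -2)
Function('p')(Q) = Add(16, Mul(8, Pow(Add(-5, Q), -1))) (Function('p')(Q) = Mul(-8, Add(-2, Mul(-1, Pow(Add(-5, Q), -1)))) = Add(16, Mul(8, Pow(Add(-5, Q), -1))))
Mul(Function('p')(Function('b')(6, Function('l')(-2, -5))), 905) = Mul(Mul(8, Pow(Add(-5, -2), -1), Add(-9, Mul(2, -2))), 905) = Mul(Mul(8, Pow(-7, -1), Add(-9, -4)), 905) = Mul(Mul(8, Rational(-1, 7), -13), 905) = Mul(Rational(104, 7), 905) = Rational(94120, 7)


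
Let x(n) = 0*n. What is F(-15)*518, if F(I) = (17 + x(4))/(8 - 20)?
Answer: -4403/6 ≈ -733.83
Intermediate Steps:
x(n) = 0
F(I) = -17/12 (F(I) = (17 + 0)/(8 - 20) = 17/(-12) = 17*(-1/12) = -17/12)
F(-15)*518 = -17/12*518 = -4403/6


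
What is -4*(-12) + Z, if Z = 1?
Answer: 49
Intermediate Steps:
-4*(-12) + Z = -4*(-12) + 1 = 48 + 1 = 49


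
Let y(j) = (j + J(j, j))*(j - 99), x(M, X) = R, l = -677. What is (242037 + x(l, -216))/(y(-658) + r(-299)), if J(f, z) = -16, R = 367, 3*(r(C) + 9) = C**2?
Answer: 181803/405007 ≈ 0.44889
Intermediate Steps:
r(C) = -9 + C**2/3
x(M, X) = 367
y(j) = (-99 + j)*(-16 + j) (y(j) = (j - 16)*(j - 99) = (-16 + j)*(-99 + j) = (-99 + j)*(-16 + j))
(242037 + x(l, -216))/(y(-658) + r(-299)) = (242037 + 367)/((1584 + (-658)**2 - 115*(-658)) + (-9 + (1/3)*(-299)**2)) = 242404/((1584 + 432964 + 75670) + (-9 + (1/3)*89401)) = 242404/(510218 + (-9 + 89401/3)) = 242404/(510218 + 89374/3) = 242404/(1620028/3) = 242404*(3/1620028) = 181803/405007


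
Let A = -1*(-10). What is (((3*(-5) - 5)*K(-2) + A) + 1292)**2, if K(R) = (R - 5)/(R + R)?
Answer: 1605289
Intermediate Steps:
A = 10
K(R) = (-5 + R)/(2*R) (K(R) = (-5 + R)/((2*R)) = (-5 + R)*(1/(2*R)) = (-5 + R)/(2*R))
(((3*(-5) - 5)*K(-2) + A) + 1292)**2 = (((3*(-5) - 5)*((1/2)*(-5 - 2)/(-2)) + 10) + 1292)**2 = (((-15 - 5)*((1/2)*(-1/2)*(-7)) + 10) + 1292)**2 = ((-20*7/4 + 10) + 1292)**2 = ((-35 + 10) + 1292)**2 = (-25 + 1292)**2 = 1267**2 = 1605289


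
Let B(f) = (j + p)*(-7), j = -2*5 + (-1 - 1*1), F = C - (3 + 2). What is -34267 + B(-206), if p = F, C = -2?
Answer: -34134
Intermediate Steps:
F = -7 (F = -2 - (3 + 2) = -2 - 1*5 = -2 - 5 = -7)
p = -7
j = -12 (j = -10 + (-1 - 1) = -10 - 2 = -12)
B(f) = 133 (B(f) = (-12 - 7)*(-7) = -19*(-7) = 133)
-34267 + B(-206) = -34267 + 133 = -34134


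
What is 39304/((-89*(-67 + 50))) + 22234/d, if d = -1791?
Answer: 2161966/159399 ≈ 13.563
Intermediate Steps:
39304/((-89*(-67 + 50))) + 22234/d = 39304/((-89*(-67 + 50))) + 22234/(-1791) = 39304/((-89*(-17))) + 22234*(-1/1791) = 39304/1513 - 22234/1791 = 39304*(1/1513) - 22234/1791 = 2312/89 - 22234/1791 = 2161966/159399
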